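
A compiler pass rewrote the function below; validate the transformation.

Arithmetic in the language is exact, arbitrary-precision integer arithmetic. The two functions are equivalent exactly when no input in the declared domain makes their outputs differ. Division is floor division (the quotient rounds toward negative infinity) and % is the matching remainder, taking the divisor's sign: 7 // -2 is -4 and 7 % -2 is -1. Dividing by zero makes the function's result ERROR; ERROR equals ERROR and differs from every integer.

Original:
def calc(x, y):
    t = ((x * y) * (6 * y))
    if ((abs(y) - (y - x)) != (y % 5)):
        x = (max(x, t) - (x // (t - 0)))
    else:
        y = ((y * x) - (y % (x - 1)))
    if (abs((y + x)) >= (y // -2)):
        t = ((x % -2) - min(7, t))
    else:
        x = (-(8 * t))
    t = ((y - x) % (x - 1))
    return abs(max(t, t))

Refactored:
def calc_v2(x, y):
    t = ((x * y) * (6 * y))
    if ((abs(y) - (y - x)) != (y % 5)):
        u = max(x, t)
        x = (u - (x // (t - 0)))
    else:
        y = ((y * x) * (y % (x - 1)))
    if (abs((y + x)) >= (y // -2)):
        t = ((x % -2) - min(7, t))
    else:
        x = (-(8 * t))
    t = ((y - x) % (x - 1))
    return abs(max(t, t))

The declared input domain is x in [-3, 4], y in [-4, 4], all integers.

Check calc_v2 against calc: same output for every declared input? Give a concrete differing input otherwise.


Not equivalent: x=2, y=-1 separates them (3 vs 0).
calc: t := 12 | ((abs(y) - (y - x)) != (y % 5)): false | y := -2 | (abs((y + x)) >= (y // -2)): false | x := -96 | t := -3 | result 3
calc_v2: t := 12 | ((abs(y) - (y - x)) != (y % 5)): false | y := 0 | (abs((y + x)) >= (y // -2)): true | t := -7 | t := 0 | result 0
verdict: not equivalent; witness: x=2, y=-1


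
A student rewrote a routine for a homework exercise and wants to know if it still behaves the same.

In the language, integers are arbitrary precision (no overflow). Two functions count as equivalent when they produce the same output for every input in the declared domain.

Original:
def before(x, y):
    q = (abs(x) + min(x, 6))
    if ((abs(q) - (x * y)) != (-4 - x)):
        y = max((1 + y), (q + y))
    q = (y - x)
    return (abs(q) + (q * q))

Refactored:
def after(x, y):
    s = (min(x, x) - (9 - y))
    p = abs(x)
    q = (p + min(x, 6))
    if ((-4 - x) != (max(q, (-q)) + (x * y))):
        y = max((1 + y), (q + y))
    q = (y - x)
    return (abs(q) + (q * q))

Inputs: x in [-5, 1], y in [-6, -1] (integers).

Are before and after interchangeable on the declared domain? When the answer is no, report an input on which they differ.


The rewrite breaks on x=-2, y=-1, where the results are 2 and 6.
before: q becomes 0; next ((abs(q) - (x * y)) != (-4 - x)) evaluates to false; next q becomes 1; next final value 2
after: s becomes -12; next p becomes 2; next q becomes 0; next ((-4 - x) != (max(q, (-q)) + (x * y))) evaluates to true; next y becomes 0; next q becomes 2; next final value 6
verdict: not equivalent; witness: x=-2, y=-1


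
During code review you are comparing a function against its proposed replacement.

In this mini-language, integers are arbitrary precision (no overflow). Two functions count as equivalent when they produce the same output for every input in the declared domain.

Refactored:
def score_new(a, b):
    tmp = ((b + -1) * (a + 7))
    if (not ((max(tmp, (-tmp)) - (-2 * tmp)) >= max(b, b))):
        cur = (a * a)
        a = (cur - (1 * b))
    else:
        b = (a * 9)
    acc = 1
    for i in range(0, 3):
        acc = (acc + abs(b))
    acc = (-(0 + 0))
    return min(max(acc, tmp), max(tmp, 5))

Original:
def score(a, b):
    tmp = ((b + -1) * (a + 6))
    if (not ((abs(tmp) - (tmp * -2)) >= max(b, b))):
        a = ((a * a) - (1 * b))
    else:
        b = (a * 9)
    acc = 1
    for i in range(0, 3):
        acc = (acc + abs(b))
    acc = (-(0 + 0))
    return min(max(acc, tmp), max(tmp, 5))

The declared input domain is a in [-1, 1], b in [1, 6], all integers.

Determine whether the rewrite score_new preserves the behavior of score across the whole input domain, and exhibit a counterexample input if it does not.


Not equivalent: a=-1, b=2 separates them (5 vs 6).
score: tmp=5, then (not ((abs(tmp) - (tmp * -2)) >= max(b, b))) is false, then b=-9, then acc=1, then (i=0), then acc=10, then (i=1), then acc=19, then (i=2), then acc=28, then acc=0, then returns 5
score_new: tmp=6, then (not ((max(tmp, (-tmp)) - (-2 * tmp)) >= max(b, b))) is false, then b=-9, then acc=1, then (i=0), then acc=10, then (i=1), then acc=19, then (i=2), then acc=28, then acc=0, then returns 6
verdict: not equivalent; witness: a=-1, b=2


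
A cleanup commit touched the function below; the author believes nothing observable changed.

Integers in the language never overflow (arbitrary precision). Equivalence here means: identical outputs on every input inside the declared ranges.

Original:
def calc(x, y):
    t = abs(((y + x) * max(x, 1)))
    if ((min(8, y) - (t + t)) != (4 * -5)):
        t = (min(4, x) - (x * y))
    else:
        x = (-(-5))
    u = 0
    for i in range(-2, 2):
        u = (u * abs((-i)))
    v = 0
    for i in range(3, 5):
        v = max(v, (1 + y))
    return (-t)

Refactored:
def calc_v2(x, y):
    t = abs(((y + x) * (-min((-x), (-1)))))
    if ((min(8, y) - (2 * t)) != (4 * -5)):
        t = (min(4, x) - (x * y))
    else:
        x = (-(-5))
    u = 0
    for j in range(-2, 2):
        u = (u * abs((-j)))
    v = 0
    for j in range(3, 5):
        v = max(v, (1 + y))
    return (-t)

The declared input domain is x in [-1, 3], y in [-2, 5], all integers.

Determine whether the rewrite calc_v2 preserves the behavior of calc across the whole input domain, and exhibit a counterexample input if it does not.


The two are interchangeable: min/max/abs usage differs; and arithmetic usage differs; and constant usage differs; and local variable names differ, and every declared input agrees.
Spot check at x=1, y=2 — calc: t := 3 | ((min(8, y) - (t + t)) != (4 * -5)): true | t := -1 | u := 0 | iter i=-2: | u := 0 | iter i=-1: | u := 0 | iter i=0: | u := 0 | iter i=1: | u := 0 | v := 0 | iter i=3: | v := 3 | iter i=4: | v := 3 | result 1. calc_v2: t := 3 | ((min(8, y) - (2 * t)) != (4 * -5)): true | t := -1 | u := 0 | iter j=-2: | u := 0 | iter j=-1: | u := 0 | iter j=0: | u := 0 | iter j=1: | u := 0 | v := 0 | iter j=3: | v := 3 | iter j=4: | v := 3 | result 1. Both give 1.
Across all 40 domain points the two functions coincide.
verdict: equivalent


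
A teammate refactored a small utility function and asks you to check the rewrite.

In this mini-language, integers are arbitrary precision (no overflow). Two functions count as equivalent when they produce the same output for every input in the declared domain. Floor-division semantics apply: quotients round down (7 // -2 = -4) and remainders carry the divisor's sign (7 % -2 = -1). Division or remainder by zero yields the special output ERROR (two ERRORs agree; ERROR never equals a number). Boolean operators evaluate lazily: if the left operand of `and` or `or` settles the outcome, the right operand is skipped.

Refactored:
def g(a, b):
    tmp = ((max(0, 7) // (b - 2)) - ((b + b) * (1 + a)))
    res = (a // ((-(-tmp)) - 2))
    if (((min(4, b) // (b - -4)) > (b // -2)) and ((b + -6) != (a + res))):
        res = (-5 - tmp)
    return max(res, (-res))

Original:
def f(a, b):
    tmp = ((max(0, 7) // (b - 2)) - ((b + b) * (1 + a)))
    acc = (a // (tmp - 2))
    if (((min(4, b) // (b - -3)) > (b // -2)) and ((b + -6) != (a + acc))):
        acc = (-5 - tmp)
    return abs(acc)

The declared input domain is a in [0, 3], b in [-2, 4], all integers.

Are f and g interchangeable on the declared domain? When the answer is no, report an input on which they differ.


The edit looks behavioral (`-3` became `-4`), but over these ranges it never changes the outcome.
Tracing a=3, b=1: f: tmp := -15 | acc := -1 | (((min(4, b) // (b - -3)) > (b // -2)) and ((b + -6) != (a + acc))): true | acc := 10 | result 10 | g: tmp := -15 | res := -1 | (((min(4, b) // (b - -4)) > (b // -2)) and ((b + -6) != (a + res))): true | res := 10 | result 10 — matching result 10.
Every one of the 28 inputs gives matching results.
verdict: equivalent


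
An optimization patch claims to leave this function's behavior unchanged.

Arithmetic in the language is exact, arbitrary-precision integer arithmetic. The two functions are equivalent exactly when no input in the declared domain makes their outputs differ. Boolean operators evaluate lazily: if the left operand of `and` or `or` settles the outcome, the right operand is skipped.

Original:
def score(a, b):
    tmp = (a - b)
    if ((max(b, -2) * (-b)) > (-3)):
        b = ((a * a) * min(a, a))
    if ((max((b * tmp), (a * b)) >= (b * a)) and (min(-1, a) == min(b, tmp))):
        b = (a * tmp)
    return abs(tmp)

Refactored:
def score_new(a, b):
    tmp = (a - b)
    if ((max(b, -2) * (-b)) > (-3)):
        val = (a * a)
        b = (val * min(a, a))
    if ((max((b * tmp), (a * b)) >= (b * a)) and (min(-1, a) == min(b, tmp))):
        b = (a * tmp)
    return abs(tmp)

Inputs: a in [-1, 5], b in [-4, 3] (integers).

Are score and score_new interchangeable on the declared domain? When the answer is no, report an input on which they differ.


Comparing the listings, the differences include: local variable names differ; and statement counts differ.
As a probe, take a=-1, b=2: score runs tmp := -3 | ((max(b, -2) * (-b)) > (-3)): false | ((max((b * tmp), (a * b)) >= (b * a)) and (min(-1, a) == min(b, tmp))): false | result 3; score_new runs tmp := -3 | ((max(b, -2) * (-b)) > (-3)): false | ((max((b * tmp), (a * b)) >= (b * a)) and (min(-1, a) == min(b, tmp))): false | result 3; both end at 3.
An exhaustive pass over the 56 declared inputs shows identical outputs.
verdict: equivalent


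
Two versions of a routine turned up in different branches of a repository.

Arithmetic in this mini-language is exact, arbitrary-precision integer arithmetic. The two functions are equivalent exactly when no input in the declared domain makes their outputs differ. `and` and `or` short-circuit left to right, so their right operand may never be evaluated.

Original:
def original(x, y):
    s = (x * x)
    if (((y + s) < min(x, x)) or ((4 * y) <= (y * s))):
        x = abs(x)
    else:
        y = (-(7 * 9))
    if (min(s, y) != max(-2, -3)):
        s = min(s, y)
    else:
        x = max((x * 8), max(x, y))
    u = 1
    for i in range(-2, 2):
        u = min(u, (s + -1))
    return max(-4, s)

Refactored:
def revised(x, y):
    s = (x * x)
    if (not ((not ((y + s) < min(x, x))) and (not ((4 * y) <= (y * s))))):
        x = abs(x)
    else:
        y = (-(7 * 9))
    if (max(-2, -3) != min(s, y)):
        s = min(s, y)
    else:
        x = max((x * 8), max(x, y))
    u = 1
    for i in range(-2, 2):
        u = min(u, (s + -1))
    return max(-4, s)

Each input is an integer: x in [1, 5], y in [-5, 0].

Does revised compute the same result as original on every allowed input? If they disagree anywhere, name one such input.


Comparing the listings, the differences include: boolean connective usage differs.
Spot check at x=3, y=-5 — original: s=9, then (((y + s) < min(x, x)) or ((4 * y) <= (y * s))) is false, then y=-63, then (min(s, y) != max(-2, -3)) is true, then s=-63, then u=1, then (i=-2), then u=-64, then (i=-1), then u=-64, then (i=0), then u=-64, then (i=1), then u=-64, then returns -4. revised: s=9, then (not ((not ((y + s) < min(x, x))) and (not ((4 * y) <= (y * s))))) is false, then y=-63, then (max(-2, -3) != min(s, y)) is true, then s=-63, then u=1, then (i=-2), then u=-64, then (i=-1), then u=-64, then (i=0), then u=-64, then (i=1), then u=-64, then returns -4. Both give -4.
Checked all 30 inputs in the declared domain: the outputs agree on every one.
verdict: equivalent


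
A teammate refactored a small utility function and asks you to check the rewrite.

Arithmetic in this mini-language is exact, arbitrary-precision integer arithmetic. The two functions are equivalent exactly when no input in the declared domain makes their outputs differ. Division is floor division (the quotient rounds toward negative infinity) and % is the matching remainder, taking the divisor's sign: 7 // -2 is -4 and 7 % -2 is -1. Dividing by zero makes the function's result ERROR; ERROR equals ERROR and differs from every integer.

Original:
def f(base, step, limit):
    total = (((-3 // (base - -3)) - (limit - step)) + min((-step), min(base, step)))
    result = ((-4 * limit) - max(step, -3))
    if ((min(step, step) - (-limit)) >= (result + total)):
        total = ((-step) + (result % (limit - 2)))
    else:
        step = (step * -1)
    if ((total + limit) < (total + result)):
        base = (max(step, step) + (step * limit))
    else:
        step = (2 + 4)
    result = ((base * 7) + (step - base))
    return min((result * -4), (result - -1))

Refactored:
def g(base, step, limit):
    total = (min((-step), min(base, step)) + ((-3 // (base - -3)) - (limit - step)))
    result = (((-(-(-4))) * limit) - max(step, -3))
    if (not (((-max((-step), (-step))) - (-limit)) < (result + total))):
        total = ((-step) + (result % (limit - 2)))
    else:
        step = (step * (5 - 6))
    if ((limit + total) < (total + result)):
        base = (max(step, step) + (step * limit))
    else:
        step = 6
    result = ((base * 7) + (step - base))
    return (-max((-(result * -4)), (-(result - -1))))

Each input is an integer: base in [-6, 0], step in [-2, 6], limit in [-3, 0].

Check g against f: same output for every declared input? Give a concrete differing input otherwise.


Although constant usage differs, comparison usage differs, boolean connective usage differs, min/max/abs usage differs, arithmetic usage differs, 252/252 inputs agree.
verdict: equivalent


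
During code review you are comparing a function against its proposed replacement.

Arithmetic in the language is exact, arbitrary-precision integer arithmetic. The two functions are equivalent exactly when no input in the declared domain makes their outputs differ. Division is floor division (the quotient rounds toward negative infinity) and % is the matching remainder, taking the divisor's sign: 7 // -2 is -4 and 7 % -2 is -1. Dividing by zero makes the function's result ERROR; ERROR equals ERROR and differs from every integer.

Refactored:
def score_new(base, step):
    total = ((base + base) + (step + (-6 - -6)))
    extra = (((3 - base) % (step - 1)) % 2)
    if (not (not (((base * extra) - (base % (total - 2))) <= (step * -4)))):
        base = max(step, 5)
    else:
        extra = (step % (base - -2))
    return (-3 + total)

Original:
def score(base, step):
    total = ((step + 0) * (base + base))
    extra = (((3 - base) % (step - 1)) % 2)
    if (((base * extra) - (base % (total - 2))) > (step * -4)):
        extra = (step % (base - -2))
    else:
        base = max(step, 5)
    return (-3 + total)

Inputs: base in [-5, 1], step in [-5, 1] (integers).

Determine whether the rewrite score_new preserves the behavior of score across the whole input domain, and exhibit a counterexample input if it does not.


Try base=-5, step=-5.
score: total=50, then extra=0, then (((base * extra) - (base % (total - 2))) > (step * -4)) is false, then base=5, then returns 47
score_new: total=-15, then extra=0, then (not (not (((base * extra) - (base % (total - 2))) <= (step * -4)))) is true, then base=5, then returns -18
47 and -18 differ, so these are not the same function on this domain.
verdict: not equivalent; witness: base=-5, step=-5


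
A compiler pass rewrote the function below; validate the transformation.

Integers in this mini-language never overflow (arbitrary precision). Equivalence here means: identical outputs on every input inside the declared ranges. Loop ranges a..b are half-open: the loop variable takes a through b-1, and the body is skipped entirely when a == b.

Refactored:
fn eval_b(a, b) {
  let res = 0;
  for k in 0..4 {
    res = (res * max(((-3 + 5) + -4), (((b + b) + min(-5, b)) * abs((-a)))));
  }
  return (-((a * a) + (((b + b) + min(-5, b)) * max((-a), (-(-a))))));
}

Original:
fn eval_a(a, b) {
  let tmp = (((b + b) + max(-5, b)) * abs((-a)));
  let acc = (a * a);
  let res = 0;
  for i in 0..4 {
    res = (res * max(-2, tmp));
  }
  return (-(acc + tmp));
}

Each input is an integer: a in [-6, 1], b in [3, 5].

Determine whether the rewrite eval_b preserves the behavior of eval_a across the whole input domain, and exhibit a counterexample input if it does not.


Input a=-6, b=3: -90 from eval_a versus -42 from eval_b.
verdict: not equivalent; witness: a=-6, b=3


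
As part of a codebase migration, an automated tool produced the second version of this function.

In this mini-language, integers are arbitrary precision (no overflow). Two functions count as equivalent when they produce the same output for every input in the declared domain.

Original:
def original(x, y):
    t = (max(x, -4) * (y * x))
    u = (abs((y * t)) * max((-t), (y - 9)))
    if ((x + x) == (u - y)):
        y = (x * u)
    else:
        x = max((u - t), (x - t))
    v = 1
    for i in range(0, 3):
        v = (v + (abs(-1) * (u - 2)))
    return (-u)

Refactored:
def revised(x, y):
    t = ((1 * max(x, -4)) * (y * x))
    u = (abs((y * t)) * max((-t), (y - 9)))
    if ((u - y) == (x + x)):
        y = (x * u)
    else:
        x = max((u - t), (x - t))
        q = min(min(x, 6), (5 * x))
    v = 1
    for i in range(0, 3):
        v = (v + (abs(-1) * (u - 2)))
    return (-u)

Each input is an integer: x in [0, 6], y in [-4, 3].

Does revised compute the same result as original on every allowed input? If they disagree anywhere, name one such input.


Comparing the listings, the differences include: min/max/abs usage differs; and arithmetic usage differs; and constant usage differs; and statement counts differ; and local variable names differ.
As a probe, take x=3, y=1: original runs t := 9 | u := -72 | ((x + x) == (u - y)): false | x := -6 | v := 1 | iter i=0: | v := -73 | iter i=1: | v := -147 | iter i=2: | v := -221 | result 72; revised runs t := 9 | u := -72 | ((u - y) == (x + x)): false | x := -6 | q := -30 | v := 1 | iter i=0: | v := -73 | iter i=1: | v := -147 | iter i=2: | v := -221 | result 72; both end at 72.
Checked all 56 inputs in the declared domain: the outputs agree on every one.
verdict: equivalent


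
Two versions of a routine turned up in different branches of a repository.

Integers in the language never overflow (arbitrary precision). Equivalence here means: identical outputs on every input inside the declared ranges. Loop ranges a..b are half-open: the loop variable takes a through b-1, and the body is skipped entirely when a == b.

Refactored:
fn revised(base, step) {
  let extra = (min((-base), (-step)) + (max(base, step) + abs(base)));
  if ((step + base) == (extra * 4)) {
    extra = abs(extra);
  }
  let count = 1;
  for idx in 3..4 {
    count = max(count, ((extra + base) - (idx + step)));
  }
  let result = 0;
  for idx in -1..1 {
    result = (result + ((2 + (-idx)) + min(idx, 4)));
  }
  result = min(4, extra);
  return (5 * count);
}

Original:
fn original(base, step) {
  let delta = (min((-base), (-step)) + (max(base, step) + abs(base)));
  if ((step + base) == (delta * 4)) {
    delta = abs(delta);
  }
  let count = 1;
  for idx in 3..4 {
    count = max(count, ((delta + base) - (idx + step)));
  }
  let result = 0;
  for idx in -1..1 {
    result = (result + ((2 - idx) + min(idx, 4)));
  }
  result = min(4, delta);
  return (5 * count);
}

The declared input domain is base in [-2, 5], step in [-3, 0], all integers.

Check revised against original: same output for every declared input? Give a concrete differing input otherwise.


Behavior is preserved: although arithmetic usage differs, and local variable names differ, the outputs never diverge.
As a probe, take base=5, step=-2: original runs delta=5, then ((step + base) == (delta * 4)) is false, then count=1, then (idx=3), then count=9, then result=0, then (idx=-1), then result=2, then (idx=0), then result=4, then result=4, then returns 45; revised runs extra=5, then ((step + base) == (extra * 4)) is false, then count=1, then (idx=3), then count=9, then result=0, then (idx=-1), then result=2, then (idx=0), then result=4, then result=4, then returns 45; both end at 45.
An exhaustive pass over the 32 declared inputs shows identical outputs.
verdict: equivalent


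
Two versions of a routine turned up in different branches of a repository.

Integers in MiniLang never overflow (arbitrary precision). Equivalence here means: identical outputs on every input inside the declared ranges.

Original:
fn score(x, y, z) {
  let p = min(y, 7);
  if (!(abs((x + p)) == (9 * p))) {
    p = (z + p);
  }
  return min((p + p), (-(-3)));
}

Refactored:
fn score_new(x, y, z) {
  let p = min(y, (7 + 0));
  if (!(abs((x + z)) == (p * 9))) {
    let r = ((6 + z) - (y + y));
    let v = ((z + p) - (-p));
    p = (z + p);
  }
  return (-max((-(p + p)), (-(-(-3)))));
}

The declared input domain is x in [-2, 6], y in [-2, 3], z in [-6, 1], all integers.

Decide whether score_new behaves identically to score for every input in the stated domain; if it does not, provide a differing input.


Not equivalent: x=-1, y=0, z=1 separates them (2 vs 0).
score: p := 0 | (!(abs((x + p)) == (9 * p))): true | p := 1 | result 2
score_new: p := 0 | (!(abs((x + z)) == (p * 9))): false | result 0
verdict: not equivalent; witness: x=-1, y=0, z=1


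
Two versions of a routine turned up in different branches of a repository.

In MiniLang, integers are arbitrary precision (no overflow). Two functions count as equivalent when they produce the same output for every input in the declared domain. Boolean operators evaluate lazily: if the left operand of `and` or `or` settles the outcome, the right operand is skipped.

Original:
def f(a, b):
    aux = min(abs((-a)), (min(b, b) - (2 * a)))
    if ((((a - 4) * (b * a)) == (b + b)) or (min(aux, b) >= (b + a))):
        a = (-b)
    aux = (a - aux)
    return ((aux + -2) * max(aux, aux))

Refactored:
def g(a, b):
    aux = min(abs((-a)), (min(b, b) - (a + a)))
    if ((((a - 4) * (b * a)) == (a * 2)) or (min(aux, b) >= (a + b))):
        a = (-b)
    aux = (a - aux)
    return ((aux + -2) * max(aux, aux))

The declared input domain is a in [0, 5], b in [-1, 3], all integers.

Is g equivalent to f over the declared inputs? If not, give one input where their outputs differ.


Evaluate both at a=0, b=1.
f: aux=0, then ((((a - 4) * (b * a)) == (b + b)) or (min(aux, b) >= (b + a))) is false, then aux=0, then returns 0
g: aux=0, then ((((a - 4) * (b * a)) == (a * 2)) or (min(aux, b) >= (a + b))) is true, then a=-1, then aux=-1, then returns 3
0 != 3, so the rewrite changes behavior.
verdict: not equivalent; witness: a=0, b=1


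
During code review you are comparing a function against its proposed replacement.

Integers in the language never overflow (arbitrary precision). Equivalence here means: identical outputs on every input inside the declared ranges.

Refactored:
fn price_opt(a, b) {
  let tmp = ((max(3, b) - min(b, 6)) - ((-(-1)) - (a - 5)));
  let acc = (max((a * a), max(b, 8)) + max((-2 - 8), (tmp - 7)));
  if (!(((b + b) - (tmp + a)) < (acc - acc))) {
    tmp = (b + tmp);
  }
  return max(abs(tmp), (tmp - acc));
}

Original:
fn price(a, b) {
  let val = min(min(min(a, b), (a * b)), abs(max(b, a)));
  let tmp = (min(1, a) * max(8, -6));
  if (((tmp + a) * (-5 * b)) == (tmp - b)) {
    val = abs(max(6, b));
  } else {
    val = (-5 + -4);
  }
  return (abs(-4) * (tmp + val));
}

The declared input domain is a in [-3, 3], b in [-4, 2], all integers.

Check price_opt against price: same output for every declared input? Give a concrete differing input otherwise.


These are not equivalent — on a=-3, b=-4 the outputs split (-132 vs 2).
price: val=-4, then tmp=-24, then (((tmp + a) * (-5 * b)) == (tmp - b)) is false, then val=-9, then returns -132
price_opt: tmp=-2, then acc=0, then (!(((b + b) - (tmp + a)) < (acc - acc))) is false, then returns 2
verdict: not equivalent; witness: a=-3, b=-4


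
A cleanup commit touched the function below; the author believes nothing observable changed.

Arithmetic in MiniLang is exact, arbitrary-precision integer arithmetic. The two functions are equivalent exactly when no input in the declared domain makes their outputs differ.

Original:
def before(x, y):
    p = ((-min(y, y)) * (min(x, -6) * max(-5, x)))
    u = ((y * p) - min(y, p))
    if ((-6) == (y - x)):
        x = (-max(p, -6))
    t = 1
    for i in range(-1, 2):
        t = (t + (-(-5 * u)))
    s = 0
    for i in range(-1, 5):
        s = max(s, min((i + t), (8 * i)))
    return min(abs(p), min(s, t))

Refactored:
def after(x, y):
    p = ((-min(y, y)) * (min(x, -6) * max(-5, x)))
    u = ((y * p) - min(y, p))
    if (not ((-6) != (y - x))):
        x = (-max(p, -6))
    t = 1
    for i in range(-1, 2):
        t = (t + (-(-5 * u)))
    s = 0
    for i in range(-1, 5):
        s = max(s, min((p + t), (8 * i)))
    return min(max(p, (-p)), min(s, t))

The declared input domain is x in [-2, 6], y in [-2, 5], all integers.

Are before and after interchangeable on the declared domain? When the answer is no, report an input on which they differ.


Consider the input x=-2, y=1.
before: p = -12; u = 0; ((-6) == (y - x)) -> false; t = 1; [i=-1]; t = 1; [i=0]; t = 1; [i=1]; t = 1; s = 0; [i=-1]; s = 0; [i=0]; s = 0; [i=1]; s = 2; [i=2]; s = 3; [i=3]; s = 4; [i=4]; s = 5; return 1
after: p = -12; u = 0; (not ((-6) != (y - x))) -> false; t = 1; [i=-1]; t = 1; [i=0]; t = 1; [i=1]; t = 1; s = 0; [i=-1]; s = 0; [i=0]; s = 0; [i=1]; s = 0; [i=2]; s = 0; [i=3]; s = 0; [i=4]; s = 0; return 0
1 vs 0 — the two versions disagree here.
verdict: not equivalent; witness: x=-2, y=1


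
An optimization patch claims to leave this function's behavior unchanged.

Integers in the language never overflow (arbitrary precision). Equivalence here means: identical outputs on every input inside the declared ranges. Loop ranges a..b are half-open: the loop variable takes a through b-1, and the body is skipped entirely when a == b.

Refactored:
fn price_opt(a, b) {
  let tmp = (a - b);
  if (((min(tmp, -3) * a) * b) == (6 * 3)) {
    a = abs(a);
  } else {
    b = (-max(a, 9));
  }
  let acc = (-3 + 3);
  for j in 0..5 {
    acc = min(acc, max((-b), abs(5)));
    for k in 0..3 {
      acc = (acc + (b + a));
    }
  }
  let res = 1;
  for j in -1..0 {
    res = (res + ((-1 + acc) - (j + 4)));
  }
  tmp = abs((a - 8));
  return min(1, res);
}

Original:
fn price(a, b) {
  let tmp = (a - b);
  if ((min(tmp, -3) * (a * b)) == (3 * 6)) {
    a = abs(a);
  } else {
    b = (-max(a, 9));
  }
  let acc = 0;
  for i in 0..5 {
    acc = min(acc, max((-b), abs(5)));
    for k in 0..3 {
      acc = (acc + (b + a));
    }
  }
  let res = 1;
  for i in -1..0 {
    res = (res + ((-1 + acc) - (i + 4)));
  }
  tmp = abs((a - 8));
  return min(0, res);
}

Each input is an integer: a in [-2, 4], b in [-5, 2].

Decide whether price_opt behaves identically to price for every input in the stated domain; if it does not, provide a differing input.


Take a=3, b=-2.
price: tmp becomes 5; next ((min(tmp, -3) * (a * b)) == (3 * 6)) evaluates to true; next a becomes 3; next acc becomes 0; next at i=0:; next acc becomes 0; next at k=0:; next acc becomes 1; next at k=1:; next acc becomes 2; next at k=2:; next acc becomes 3; next at i=1:; next acc becomes 3; next at k=0:; next acc becomes 4; next at k=1:; next acc becomes 5; next at k=2:; next acc becomes 6; next at i=2:; next acc becomes 5; next at k=0:; next acc becomes 6; next at k=1:; next acc becomes 7; next at k=2:; next acc becomes 8; next at i=3:; next acc becomes 5; next at k=0:; next acc becomes 6; next at k=1:; next acc becomes 7; next at k=2:; next acc becomes 8; next at i=4:; next acc becomes 5; next at k=0:; next acc becomes 6; next at k=1:; next acc becomes 7; next at k=2:; next acc becomes 8; next res becomes 1; next at i=-1:; next res becomes 5; next tmp becomes 5; next final value 0
price_opt: tmp becomes 5; next (((min(tmp, -3) * a) * b) == (6 * 3)) evaluates to true; next a becomes 3; next acc becomes 0; next at j=0:; next acc becomes 0; next at k=0:; next acc becomes 1; next at k=1:; next acc becomes 2; next at k=2:; next acc becomes 3; next at j=1:; next acc becomes 3; next at k=0:; next acc becomes 4; next at k=1:; next acc becomes 5; next at k=2:; next acc becomes 6; next at j=2:; next acc becomes 5; next at k=0:; next acc becomes 6; next at k=1:; next acc becomes 7; next at k=2:; next acc becomes 8; next at j=3:; next acc becomes 5; next at k=0:; next acc becomes 6; next at k=1:; next acc becomes 7; next at k=2:; next acc becomes 8; next at j=4:; next acc becomes 5; next at k=0:; next acc becomes 6; next at k=1:; next acc becomes 7; next at k=2:; next acc becomes 8; next res becomes 1; next at j=-1:; next res becomes 5; next tmp becomes 5; next final value 1
0 and 1 differ, so these are not the same function on this domain.
verdict: not equivalent; witness: a=3, b=-2


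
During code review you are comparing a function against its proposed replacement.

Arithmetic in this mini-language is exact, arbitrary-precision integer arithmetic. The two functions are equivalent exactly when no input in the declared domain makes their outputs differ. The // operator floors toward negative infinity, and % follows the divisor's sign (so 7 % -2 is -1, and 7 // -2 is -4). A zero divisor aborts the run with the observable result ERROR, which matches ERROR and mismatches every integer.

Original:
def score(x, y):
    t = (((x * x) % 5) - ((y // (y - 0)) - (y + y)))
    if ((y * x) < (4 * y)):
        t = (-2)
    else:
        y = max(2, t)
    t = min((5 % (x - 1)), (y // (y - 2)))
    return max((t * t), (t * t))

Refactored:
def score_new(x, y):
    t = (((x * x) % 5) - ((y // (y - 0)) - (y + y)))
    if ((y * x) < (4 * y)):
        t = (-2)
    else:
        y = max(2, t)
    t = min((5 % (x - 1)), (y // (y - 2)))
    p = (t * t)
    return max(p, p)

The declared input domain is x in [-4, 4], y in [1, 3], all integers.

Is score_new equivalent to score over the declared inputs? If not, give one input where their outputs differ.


The two are interchangeable: local variable names differ, statement counts differ, arithmetic usage differs, and every declared input agrees.
Tracing x=-2, y=1: score: t = 5; ((y * x) < (4 * y)) -> true; t = -2; t = -1; return 1 | score_new: t = 5; ((y * x) < (4 * y)) -> true; t = -2; t = -1; p = 1; return 1 — matching result 1.
Sweeping the whole domain (27 inputs) finds no disagreement.
verdict: equivalent


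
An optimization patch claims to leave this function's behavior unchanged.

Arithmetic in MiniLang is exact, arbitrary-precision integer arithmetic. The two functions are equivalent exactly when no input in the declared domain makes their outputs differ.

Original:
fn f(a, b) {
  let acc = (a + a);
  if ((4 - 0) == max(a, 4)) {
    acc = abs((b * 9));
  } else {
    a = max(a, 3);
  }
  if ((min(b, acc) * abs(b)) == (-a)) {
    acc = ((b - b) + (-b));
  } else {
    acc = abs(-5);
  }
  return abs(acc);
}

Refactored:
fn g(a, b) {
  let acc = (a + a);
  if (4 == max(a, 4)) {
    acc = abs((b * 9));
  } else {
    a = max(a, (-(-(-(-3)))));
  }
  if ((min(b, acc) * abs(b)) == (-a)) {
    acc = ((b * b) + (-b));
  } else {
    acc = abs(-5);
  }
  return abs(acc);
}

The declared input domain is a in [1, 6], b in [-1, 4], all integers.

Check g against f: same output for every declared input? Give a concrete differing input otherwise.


Try a=1, b=-1.
f: acc := 2 | ((4 - 0) == max(a, 4)): true | acc := 9 | ((min(b, acc) * abs(b)) == (-a)): true | acc := 1 | result 1
g: acc := 2 | (4 == max(a, 4)): true | acc := 9 | ((min(b, acc) * abs(b)) == (-a)): true | acc := 2 | result 2
1 and 2 differ, so these are not the same function on this domain.
verdict: not equivalent; witness: a=1, b=-1


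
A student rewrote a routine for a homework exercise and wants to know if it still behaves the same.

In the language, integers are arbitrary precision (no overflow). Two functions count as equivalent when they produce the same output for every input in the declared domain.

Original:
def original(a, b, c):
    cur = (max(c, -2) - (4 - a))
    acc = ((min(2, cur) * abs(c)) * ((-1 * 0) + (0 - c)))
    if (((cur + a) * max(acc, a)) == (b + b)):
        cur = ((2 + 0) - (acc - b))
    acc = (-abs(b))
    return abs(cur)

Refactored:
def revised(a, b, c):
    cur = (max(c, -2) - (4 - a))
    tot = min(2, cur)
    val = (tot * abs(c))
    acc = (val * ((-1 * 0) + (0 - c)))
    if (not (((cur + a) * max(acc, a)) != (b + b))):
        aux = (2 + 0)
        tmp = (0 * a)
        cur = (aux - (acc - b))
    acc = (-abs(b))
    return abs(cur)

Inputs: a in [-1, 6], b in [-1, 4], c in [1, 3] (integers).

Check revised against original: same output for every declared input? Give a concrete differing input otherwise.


Comparing the listings, the differences include: arithmetic usage differs; and boolean connective usage differs; and statement counts differ; and local variable names differ; and comparison usage differs; and constant usage differs.
Spot check at a=3, b=2, c=3 — original: cur=2, then acc=-18, then (((cur + a) * max(acc, a)) == (b + b)) is false, then acc=-2, then returns 2. revised: cur=2, then tot=2, then val=6, then acc=-18, then (not (((cur + a) * max(acc, a)) != (b + b))) is false, then acc=-2, then returns 2. Both give 2.
Checked all 144 inputs in the declared domain: the outputs agree on every one.
verdict: equivalent


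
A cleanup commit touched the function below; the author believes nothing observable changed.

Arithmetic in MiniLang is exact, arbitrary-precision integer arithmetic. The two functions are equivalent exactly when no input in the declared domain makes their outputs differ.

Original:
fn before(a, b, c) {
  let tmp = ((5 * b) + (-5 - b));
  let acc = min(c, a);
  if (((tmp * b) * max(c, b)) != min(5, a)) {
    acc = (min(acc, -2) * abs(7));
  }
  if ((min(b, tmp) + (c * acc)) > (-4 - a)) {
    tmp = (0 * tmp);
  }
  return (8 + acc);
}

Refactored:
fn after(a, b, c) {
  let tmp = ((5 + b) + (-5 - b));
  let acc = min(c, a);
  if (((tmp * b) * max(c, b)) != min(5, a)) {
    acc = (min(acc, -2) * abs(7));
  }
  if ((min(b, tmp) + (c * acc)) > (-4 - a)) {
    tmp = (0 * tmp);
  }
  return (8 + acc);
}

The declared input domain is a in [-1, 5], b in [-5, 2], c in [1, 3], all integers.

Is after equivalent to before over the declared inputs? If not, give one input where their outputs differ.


Try a=-1, b=1, c=1.
before: tmp becomes -1; next acc becomes -1; next (((tmp * b) * max(c, b)) != min(5, a)) evaluates to false; next ((min(b, tmp) + (c * acc)) > (-4 - a)) evaluates to true; next tmp becomes 0; next final value 7
after: tmp becomes 0; next acc becomes -1; next (((tmp * b) * max(c, b)) != min(5, a)) evaluates to true; next acc becomes -14; next ((min(b, tmp) + (c * acc)) > (-4 - a)) evaluates to false; next final value -6
7 against -6: the behavior changed.
verdict: not equivalent; witness: a=-1, b=1, c=1


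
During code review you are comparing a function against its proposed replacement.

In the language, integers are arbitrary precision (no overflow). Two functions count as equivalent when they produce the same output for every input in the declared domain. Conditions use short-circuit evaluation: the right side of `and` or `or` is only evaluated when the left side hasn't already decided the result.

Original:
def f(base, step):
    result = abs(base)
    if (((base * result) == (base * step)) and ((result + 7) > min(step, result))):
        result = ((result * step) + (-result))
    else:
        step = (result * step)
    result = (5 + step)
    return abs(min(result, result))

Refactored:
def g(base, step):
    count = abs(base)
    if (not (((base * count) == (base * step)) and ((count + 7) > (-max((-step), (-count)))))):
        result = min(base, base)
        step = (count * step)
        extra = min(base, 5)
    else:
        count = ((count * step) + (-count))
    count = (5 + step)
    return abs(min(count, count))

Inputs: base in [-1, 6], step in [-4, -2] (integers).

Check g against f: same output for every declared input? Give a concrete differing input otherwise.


This is a faithful refactor — constant usage differs, statement counts differ, boolean connective usage differs, min/max/abs usage differs, local variable names differ, but the computed results match everywhere.
As a probe, take base=6, step=-3: f runs result := 6 | (((base * result) == (base * step)) and ((result + 7) > min(step, result))): false | step := -18 | result := -13 | result 13; g runs count := 6 | (not (((base * count) == (base * step)) and ((count + 7) > (-max((-step), (-count)))))): true | result := 6 | step := -18 | extra := 5 | count := -13 | result 13; both end at 13.
Across all 24 domain points the two functions coincide.
verdict: equivalent


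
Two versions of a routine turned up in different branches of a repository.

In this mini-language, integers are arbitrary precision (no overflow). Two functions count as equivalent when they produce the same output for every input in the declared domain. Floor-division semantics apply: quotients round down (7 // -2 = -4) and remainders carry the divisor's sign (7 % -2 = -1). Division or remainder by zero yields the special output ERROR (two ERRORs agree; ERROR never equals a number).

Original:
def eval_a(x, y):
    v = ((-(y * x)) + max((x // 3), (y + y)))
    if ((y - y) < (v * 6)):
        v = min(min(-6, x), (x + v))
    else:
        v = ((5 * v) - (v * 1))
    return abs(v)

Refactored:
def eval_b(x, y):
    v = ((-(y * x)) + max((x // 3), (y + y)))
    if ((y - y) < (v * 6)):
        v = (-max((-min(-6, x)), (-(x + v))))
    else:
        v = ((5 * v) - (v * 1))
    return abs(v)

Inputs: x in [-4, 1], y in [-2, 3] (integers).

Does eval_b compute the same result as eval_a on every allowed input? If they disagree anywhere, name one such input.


Differences: min/max/abs usage differs — yet all 36 inputs agree.
verdict: equivalent


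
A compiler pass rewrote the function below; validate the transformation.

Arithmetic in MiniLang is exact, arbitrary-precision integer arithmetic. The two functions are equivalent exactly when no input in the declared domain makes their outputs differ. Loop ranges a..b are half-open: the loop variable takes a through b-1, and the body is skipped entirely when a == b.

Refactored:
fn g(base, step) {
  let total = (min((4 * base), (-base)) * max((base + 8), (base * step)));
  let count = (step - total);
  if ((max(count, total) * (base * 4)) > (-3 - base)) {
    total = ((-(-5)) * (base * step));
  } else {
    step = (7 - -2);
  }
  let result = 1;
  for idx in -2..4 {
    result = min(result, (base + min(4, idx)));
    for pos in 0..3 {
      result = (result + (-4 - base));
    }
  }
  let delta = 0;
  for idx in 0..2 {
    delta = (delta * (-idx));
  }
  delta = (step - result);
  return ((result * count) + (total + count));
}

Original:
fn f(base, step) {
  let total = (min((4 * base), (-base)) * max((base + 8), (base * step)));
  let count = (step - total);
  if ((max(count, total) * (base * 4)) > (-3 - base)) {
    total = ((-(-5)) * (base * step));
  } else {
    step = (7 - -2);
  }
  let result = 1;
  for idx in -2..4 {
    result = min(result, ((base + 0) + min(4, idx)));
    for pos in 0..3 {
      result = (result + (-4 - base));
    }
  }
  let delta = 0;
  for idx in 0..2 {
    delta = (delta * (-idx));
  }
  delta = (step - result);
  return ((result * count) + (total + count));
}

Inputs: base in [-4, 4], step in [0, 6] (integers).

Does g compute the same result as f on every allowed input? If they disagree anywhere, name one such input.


The two versions differ — the changes include constant usage differs; and arithmetic usage differs.
One worked example (base=0, step=1) — f: total=0, then count=1, then ((max(count, total) * (base * 4)) > (-3 - base)) is true, then total=0, then result=1, then (idx=-2), then result=-2, then (pos=0), then result=-6, then (pos=1), then result=-10, then (pos=2), then result=-14, then (idx=-1), then result=-14, then (pos=0), then result=-18, then (pos=1), then result=-22, then (pos=2), then result=-26, then (idx=0), then result=-26, then (pos=0), then result=-30, then (pos=1), then result=-34, then (pos=2), then result=-38, then (idx=1), then result=-38, then (pos=0), then result=-42, then (pos=1), then result=-46, then (pos=2), then result=-50, then (idx=2), then result=-50, then (pos=0), then result=-54, then (pos=1), then result=-58, then (pos=2), then result=-62, then (idx=3), then result=-62, then (pos=0), then result=-66, then (pos=1), then result=-70, then (pos=2), then result=-74, then delta=0, then (idx=0), then delta=0, then (idx=1), then delta=0, then delta=75, then returns -73; g: total=0, then count=1, then ((max(count, total) * (base * 4)) > (-3 - base)) is true, then total=0, then result=1, then (idx=-2), then result=-2, then (pos=0), then result=-6, then (pos=1), then result=-10, then (pos=2), then result=-14, then (idx=-1), then result=-14, then (pos=0), then result=-18, then (pos=1), then result=-22, then (pos=2), then result=-26, then (idx=0), then result=-26, then (pos=0), then result=-30, then (pos=1), then result=-34, then (pos=2), then result=-38, then (idx=1), then result=-38, then (pos=0), then result=-42, then (pos=1), then result=-46, then (pos=2), then result=-50, then (idx=2), then result=-50, then (pos=0), then result=-54, then (pos=1), then result=-58, then (pos=2), then result=-62, then (idx=3), then result=-62, then (pos=0), then result=-66, then (pos=1), then result=-70, then (pos=2), then result=-74, then delta=0, then (idx=0), then delta=0, then (idx=1), then delta=0, then delta=75, then returns -73; agreement on -73.
Every one of the 63 inputs gives matching results.
verdict: equivalent
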